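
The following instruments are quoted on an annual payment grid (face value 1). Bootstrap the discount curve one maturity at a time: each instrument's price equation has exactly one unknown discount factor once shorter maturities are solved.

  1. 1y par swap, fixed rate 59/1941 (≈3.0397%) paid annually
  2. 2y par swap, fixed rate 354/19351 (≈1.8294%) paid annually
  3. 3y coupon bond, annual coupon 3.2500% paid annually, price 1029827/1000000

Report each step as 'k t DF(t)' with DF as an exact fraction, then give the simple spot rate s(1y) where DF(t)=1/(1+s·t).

1 1 1941/2000
2 2 4823/5000
3 3 1873/2000
s(1y) = (1/(1941/2000) − 1)/(1) = 59/1941 ≈ 3.0397%

step 1 [1y] swap r/1=59/1941: DF=(1 − 59/1941·(0))/(1+59/1941) = 1941/2000 ≈ 0.970500
step 2 [2y] swap r/1=354/19351: DF=(1 − 354/19351·(0.970500))/(1+354/19351) = 4823/5000 ≈ 0.964600
step 3 [3y] bond c/1=13/400: DF=(1029827/1000000 − 13/400·(0.970500+0.964600))/(1+13/400) = 1873/2000 ≈ 0.936500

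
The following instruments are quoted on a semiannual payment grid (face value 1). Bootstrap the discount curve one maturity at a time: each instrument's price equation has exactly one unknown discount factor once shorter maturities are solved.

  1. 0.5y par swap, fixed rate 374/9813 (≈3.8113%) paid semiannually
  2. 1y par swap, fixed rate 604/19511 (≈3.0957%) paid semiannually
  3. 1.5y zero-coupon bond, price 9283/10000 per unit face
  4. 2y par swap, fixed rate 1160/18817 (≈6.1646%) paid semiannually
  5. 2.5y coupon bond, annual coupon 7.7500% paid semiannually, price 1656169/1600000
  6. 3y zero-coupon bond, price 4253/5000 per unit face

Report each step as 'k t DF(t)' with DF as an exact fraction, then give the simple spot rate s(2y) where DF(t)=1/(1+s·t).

step 1 [0.5y] swap r/2=187/9813: DF=(1 − 187/9813·(0))/(1+187/9813) = 9813/10000 ≈ 0.981300
step 2 [1y] swap r/2=302/19511: DF=(1 − 302/19511·(0.981300))/(1+302/19511) = 4849/5000 ≈ 0.969800
step 3 [1.5y] zero: DF = P = 9283/10000 ≈ 0.928300
step 4 [2y] swap r/2=580/18817: DF=(1 − 580/18817·(0.981300+0.969800+0.928300))/(1+580/18817) = 221/250 ≈ 0.884000
step 5 [2.5y] bond c/2=31/800: DF=(1656169/1600000 − 31/800·(0.981300+0.969800+0.928300+0.884000))/(1+31/800) = 8561/10000 ≈ 0.856100
step 6 [3y] zero: DF = P = 4253/5000 ≈ 0.850600

1 1/2 9813/10000
2 1 4849/5000
3 3/2 9283/10000
4 2 221/250
5 5/2 8561/10000
6 3 4253/5000
s(2y) = (1/(221/250) − 1)/(2) = 29/442 ≈ 6.5611%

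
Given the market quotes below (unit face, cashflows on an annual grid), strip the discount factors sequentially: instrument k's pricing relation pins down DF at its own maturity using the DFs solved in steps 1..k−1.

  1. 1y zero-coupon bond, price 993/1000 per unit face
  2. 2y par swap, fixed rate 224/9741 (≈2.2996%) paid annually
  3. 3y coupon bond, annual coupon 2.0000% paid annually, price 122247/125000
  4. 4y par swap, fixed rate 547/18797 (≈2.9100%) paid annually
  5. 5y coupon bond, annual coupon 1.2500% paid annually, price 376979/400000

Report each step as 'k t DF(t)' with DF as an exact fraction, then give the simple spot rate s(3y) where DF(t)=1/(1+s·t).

step 1 [1y] zero: DF = P = 993/1000 ≈ 0.993000
step 2 [2y] swap r/1=224/9741: DF=(1 − 224/9741·(0.993000))/(1+224/9741) = 597/625 ≈ 0.955200
step 3 [3y] bond c/1=1/50: DF=(122247/125000 − 1/50·(0.993000+0.955200))/(1+1/50) = 4603/5000 ≈ 0.920600
step 4 [4y] swap r/1=547/18797: DF=(1 − 547/18797·(0.993000+0.955200+0.920600))/(1+547/18797) = 4453/5000 ≈ 0.890600
step 5 [5y] bond c/1=1/80: DF=(376979/400000 − 1/80·(0.993000+0.955200+0.920600+0.890600))/(1+1/80) = 2211/2500 ≈ 0.884400

1 1 993/1000
2 2 597/625
3 3 4603/5000
4 4 4453/5000
5 5 2211/2500
s(3y) = (1/(4603/5000) − 1)/(3) = 397/13809 ≈ 2.8749%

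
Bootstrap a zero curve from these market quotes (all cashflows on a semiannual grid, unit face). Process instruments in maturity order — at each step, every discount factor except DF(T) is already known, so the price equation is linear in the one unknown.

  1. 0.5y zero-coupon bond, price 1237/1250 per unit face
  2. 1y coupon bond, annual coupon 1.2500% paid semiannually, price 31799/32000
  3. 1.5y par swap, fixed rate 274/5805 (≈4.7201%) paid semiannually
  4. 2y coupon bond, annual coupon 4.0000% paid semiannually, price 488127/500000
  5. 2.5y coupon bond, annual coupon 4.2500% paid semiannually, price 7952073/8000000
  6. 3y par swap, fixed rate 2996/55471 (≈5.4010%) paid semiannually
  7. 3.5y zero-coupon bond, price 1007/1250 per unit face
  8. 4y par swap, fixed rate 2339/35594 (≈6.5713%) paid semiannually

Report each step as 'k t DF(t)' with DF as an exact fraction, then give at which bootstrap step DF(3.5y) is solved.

step 1 [0.5y] zero: DF = P = 1237/1250 ≈ 0.989600
step 2 [1y] bond c/2=1/160: DF=(31799/32000 − 1/160·(0.989600))/(1+1/160) = 4907/5000 ≈ 0.981400
step 3 [1.5y] swap r/2=137/5805: DF=(1 − 137/5805·(0.989600+0.981400))/(1+137/5805) = 1863/2000 ≈ 0.931500
step 4 [2y] bond c/2=1/50: DF=(488127/500000 − 1/50·(0.989600+0.981400+0.931500))/(1+1/50) = 4501/5000 ≈ 0.900200
step 5 [2.5y] bond c/2=17/800: DF=(7952073/8000000 − 17/800·(0.989600+0.981400+0.931500+0.900200))/(1+17/800) = 4471/5000 ≈ 0.894200
step 6 [3y] swap r/2=1498/55471: DF=(1 − 1498/55471·(0.989600+0.981400+0.931500+0.900200+0.894200))/(1+1498/55471) = 4251/5000 ≈ 0.850200
step 7 [3.5y] zero: DF = P = 1007/1250 ≈ 0.805600
step 8 [4y] swap r/2=2339/71188: DF=(1 − 2339/71188·(0.989600+0.981400+0.931500+0.900200+0.894200+0.850200+0.805600))/(1+2339/71188) = 7661/10000 ≈ 0.766100

1 1/2 1237/1250
2 1 4907/5000
3 3/2 1863/2000
4 2 4501/5000
5 5/2 4471/5000
6 3 4251/5000
7 7/2 1007/1250
8 4 7661/10000
DF(3.5y) is solved at step 7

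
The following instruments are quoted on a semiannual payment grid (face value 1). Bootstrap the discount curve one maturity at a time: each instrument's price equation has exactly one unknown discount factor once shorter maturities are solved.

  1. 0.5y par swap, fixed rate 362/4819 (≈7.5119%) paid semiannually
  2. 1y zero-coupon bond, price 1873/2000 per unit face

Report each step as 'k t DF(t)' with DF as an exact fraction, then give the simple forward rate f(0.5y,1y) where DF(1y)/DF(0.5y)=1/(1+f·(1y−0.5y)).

step 1 [0.5y] swap r/2=181/4819: DF=(1 − 181/4819·(0))/(1+181/4819) = 4819/5000 ≈ 0.963800
step 2 [1y] zero: DF = P = 1873/2000 ≈ 0.936500

1 1/2 4819/5000
2 1 1873/2000
f(0.5y,1y) = ((4819/5000)/(1873/2000) − 1)/(1/2) = 546/9365 ≈ 5.8302%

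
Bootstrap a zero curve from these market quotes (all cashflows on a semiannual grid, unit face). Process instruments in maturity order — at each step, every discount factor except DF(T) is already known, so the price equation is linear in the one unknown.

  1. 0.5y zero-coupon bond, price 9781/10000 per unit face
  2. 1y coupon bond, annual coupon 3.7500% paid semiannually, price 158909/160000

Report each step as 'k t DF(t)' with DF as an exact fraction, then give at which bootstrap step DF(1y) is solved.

step 1 [0.5y] zero: DF = P = 9781/10000 ≈ 0.978100
step 2 [1y] bond c/2=3/160: DF=(158909/160000 − 3/160·(0.978100))/(1+3/160) = 9569/10000 ≈ 0.956900

1 1/2 9781/10000
2 1 9569/10000
DF(1y) is solved at step 2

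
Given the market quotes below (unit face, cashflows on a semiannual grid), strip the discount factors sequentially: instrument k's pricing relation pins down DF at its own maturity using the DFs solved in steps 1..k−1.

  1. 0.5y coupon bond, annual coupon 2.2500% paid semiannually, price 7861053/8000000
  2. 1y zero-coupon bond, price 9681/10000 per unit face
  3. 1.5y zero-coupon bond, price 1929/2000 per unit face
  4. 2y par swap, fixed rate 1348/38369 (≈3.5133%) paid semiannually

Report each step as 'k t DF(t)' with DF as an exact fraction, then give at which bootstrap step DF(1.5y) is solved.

step 1 [0.5y] bond c/2=9/800: DF=(7861053/8000000 − 9/800·(0))/(1+9/800) = 9717/10000 ≈ 0.971700
step 2 [1y] zero: DF = P = 9681/10000 ≈ 0.968100
step 3 [1.5y] zero: DF = P = 1929/2000 ≈ 0.964500
step 4 [2y] swap r/2=674/38369: DF=(1 − 674/38369·(0.971700+0.968100+0.964500))/(1+674/38369) = 4663/5000 ≈ 0.932600

1 1/2 9717/10000
2 1 9681/10000
3 3/2 1929/2000
4 2 4663/5000
DF(1.5y) is solved at step 3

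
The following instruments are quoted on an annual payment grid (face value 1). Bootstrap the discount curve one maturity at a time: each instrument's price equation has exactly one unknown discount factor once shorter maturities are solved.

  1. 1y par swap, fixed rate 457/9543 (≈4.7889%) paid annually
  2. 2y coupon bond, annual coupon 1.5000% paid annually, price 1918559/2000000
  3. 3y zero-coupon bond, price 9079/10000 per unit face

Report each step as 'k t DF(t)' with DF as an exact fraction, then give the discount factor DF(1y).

step 1 [1y] swap r/1=457/9543: DF=(1 − 457/9543·(0))/(1+457/9543) = 9543/10000 ≈ 0.954300
step 2 [2y] bond c/1=3/200: DF=(1918559/2000000 − 3/200·(0.954300))/(1+3/200) = 931/1000 ≈ 0.931000
step 3 [3y] zero: DF = P = 9079/10000 ≈ 0.907900

1 1 9543/10000
2 2 931/1000
3 3 9079/10000
DF(1y) = 9543/10000 ≈ 0.954300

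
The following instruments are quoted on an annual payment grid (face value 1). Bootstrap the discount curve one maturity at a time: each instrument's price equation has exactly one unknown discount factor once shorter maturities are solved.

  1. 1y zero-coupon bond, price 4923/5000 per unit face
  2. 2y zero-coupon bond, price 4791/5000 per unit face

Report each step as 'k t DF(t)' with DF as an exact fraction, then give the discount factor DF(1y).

1 1 4923/5000
2 2 4791/5000
DF(1y) = 4923/5000 ≈ 0.984600

step 1 [1y] zero: DF = P = 4923/5000 ≈ 0.984600
step 2 [2y] zero: DF = P = 4791/5000 ≈ 0.958200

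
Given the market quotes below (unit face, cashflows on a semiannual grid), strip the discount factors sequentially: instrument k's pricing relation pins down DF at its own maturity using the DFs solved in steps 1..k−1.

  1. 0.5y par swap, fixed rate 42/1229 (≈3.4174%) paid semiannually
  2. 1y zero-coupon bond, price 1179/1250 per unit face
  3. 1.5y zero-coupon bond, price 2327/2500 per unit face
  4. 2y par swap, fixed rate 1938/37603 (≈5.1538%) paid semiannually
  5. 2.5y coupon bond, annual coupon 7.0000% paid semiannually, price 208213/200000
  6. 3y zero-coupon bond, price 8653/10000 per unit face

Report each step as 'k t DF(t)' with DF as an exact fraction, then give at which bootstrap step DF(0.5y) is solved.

1 1/2 1229/1250
2 1 1179/1250
3 3/2 2327/2500
4 2 9031/10000
5 5/2 8787/10000
6 3 8653/10000
DF(0.5y) is solved at step 1

step 1 [0.5y] swap r/2=21/1229: DF=(1 − 21/1229·(0))/(1+21/1229) = 1229/1250 ≈ 0.983200
step 2 [1y] zero: DF = P = 1179/1250 ≈ 0.943200
step 3 [1.5y] zero: DF = P = 2327/2500 ≈ 0.930800
step 4 [2y] swap r/2=969/37603: DF=(1 − 969/37603·(0.983200+0.943200+0.930800))/(1+969/37603) = 9031/10000 ≈ 0.903100
step 5 [2.5y] bond c/2=7/200: DF=(208213/200000 − 7/200·(0.983200+0.943200+0.930800+0.903100))/(1+7/200) = 8787/10000 ≈ 0.878700
step 6 [3y] zero: DF = P = 8653/10000 ≈ 0.865300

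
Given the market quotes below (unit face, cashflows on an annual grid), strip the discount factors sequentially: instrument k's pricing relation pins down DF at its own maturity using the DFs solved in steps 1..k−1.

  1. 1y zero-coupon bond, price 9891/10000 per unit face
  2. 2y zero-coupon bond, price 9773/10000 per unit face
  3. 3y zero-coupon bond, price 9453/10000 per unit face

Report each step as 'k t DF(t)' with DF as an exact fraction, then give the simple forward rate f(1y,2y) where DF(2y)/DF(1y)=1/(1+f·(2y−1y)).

step 1 [1y] zero: DF = P = 9891/10000 ≈ 0.989100
step 2 [2y] zero: DF = P = 9773/10000 ≈ 0.977300
step 3 [3y] zero: DF = P = 9453/10000 ≈ 0.945300

1 1 9891/10000
2 2 9773/10000
3 3 9453/10000
f(1y,2y) = ((9891/10000)/(9773/10000) − 1)/(1) = 118/9773 ≈ 1.2074%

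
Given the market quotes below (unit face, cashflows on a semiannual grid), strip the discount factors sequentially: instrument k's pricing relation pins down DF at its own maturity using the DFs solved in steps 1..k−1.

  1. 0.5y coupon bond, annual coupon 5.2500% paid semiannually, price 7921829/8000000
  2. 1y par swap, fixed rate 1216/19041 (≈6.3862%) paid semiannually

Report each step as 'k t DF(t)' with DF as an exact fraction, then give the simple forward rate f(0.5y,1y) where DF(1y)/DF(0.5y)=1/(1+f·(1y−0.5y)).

step 1 [0.5y] bond c/2=21/800: DF=(7921829/8000000 − 21/800·(0))/(1+21/800) = 9649/10000 ≈ 0.964900
step 2 [1y] swap r/2=608/19041: DF=(1 − 608/19041·(0.964900))/(1+608/19041) = 587/625 ≈ 0.939200

1 1/2 9649/10000
2 1 587/625
f(0.5y,1y) = ((9649/10000)/(587/625) − 1)/(1/2) = 257/4696 ≈ 5.4727%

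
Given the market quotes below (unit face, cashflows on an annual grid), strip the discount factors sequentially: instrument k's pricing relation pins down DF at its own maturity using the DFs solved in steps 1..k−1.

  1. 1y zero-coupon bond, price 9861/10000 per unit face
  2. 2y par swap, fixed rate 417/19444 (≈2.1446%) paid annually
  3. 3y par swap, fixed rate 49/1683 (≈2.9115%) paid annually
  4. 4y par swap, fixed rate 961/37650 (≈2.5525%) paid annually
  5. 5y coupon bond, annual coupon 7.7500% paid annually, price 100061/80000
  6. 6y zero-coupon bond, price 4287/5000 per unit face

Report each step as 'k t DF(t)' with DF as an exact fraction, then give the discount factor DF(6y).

step 1 [1y] zero: DF = P = 9861/10000 ≈ 0.986100
step 2 [2y] swap r/1=417/19444: DF=(1 − 417/19444·(0.986100))/(1+417/19444) = 9583/10000 ≈ 0.958300
step 3 [3y] swap r/1=49/1683: DF=(1 − 49/1683·(0.986100+0.958300))/(1+49/1683) = 9167/10000 ≈ 0.916700
step 4 [4y] swap r/1=961/37650: DF=(1 − 961/37650·(0.986100+0.958300+0.916700))/(1+961/37650) = 9039/10000 ≈ 0.903900
step 5 [5y] bond c/1=31/400: DF=(100061/80000 − 31/400·(0.986100+0.958300+0.916700+0.903900))/(1+31/400) = 89/100 ≈ 0.890000
step 6 [6y] zero: DF = P = 4287/5000 ≈ 0.857400

1 1 9861/10000
2 2 9583/10000
3 3 9167/10000
4 4 9039/10000
5 5 89/100
6 6 4287/5000
DF(6y) = 4287/5000 ≈ 0.857400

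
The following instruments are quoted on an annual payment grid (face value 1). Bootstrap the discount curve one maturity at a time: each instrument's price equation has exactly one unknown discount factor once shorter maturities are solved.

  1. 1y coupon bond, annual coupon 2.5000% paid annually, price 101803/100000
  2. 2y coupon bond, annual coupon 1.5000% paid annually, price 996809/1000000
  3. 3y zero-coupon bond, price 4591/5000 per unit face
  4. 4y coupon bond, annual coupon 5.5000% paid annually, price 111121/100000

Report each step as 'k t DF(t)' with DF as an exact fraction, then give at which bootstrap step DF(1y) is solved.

step 1 [1y] bond c/1=1/40: DF=(101803/100000 − 1/40·(0))/(1+1/40) = 2483/2500 ≈ 0.993200
step 2 [2y] bond c/1=3/200: DF=(996809/1000000 − 3/200·(0.993200))/(1+3/200) = 4837/5000 ≈ 0.967400
step 3 [3y] zero: DF = P = 4591/5000 ≈ 0.918200
step 4 [4y] bond c/1=11/200: DF=(111121/100000 − 11/200·(0.993200+0.967400+0.918200))/(1+11/200) = 1129/1250 ≈ 0.903200

1 1 2483/2500
2 2 4837/5000
3 3 4591/5000
4 4 1129/1250
DF(1y) is solved at step 1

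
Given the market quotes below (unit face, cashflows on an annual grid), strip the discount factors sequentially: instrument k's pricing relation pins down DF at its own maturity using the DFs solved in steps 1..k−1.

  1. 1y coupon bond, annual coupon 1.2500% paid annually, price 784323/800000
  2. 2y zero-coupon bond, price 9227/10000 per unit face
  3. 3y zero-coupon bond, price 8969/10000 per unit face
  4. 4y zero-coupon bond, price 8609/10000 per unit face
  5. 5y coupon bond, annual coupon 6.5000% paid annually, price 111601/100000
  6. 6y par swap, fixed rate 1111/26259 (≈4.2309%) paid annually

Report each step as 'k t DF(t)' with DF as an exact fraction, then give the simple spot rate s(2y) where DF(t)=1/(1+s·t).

step 1 [1y] bond c/1=1/80: DF=(784323/800000 − 1/80·(0))/(1+1/80) = 9683/10000 ≈ 0.968300
step 2 [2y] zero: DF = P = 9227/10000 ≈ 0.922700
step 3 [3y] zero: DF = P = 8969/10000 ≈ 0.896900
step 4 [4y] zero: DF = P = 8609/10000 ≈ 0.860900
step 5 [5y] bond c/1=13/200: DF=(111601/100000 − 13/200·(0.968300+0.922700+0.896900+0.860900))/(1+13/200) = 2063/2500 ≈ 0.825200
step 6 [6y] swap r/1=1111/26259: DF=(1 − 1111/26259·(0.968300+0.922700+0.896900+0.860900+0.825200))/(1+1111/26259) = 3889/5000 ≈ 0.777800

1 1 9683/10000
2 2 9227/10000
3 3 8969/10000
4 4 8609/10000
5 5 2063/2500
6 6 3889/5000
s(2y) = (1/(9227/10000) − 1)/(2) = 773/18454 ≈ 4.1888%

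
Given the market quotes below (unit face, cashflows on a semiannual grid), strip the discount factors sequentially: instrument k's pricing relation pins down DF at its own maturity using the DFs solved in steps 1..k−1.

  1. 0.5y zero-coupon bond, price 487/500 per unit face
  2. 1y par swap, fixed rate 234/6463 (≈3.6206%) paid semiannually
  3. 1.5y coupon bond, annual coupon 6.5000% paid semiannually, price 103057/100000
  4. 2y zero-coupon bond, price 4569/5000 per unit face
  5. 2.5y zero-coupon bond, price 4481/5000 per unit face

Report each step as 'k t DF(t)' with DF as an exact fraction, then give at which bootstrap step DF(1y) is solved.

1 1/2 487/500
2 1 9649/10000
3 3/2 9371/10000
4 2 4569/5000
5 5/2 4481/5000
DF(1y) is solved at step 2

step 1 [0.5y] zero: DF = P = 487/500 ≈ 0.974000
step 2 [1y] swap r/2=117/6463: DF=(1 − 117/6463·(0.974000))/(1+117/6463) = 9649/10000 ≈ 0.964900
step 3 [1.5y] bond c/2=13/400: DF=(103057/100000 − 13/400·(0.974000+0.964900))/(1+13/400) = 9371/10000 ≈ 0.937100
step 4 [2y] zero: DF = P = 4569/5000 ≈ 0.913800
step 5 [2.5y] zero: DF = P = 4481/5000 ≈ 0.896200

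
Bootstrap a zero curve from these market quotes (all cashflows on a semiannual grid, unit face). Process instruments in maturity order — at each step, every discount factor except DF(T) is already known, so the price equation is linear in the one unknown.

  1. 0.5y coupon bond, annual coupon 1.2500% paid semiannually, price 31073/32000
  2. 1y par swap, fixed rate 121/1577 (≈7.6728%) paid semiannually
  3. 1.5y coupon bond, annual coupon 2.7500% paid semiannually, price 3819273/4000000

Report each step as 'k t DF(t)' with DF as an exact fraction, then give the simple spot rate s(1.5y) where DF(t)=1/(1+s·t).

step 1 [0.5y] bond c/2=1/160: DF=(31073/32000 − 1/160·(0))/(1+1/160) = 193/200 ≈ 0.965000
step 2 [1y] swap r/2=121/3154: DF=(1 − 121/3154·(0.965000))/(1+121/3154) = 4637/5000 ≈ 0.927400
step 3 [1.5y] bond c/2=11/800: DF=(3819273/4000000 − 11/800·(0.965000+0.927400))/(1+11/800) = 4581/5000 ≈ 0.916200

1 1/2 193/200
2 1 4637/5000
3 3/2 4581/5000
s(1.5y) = (1/(4581/5000) − 1)/(3/2) = 838/13743 ≈ 6.0976%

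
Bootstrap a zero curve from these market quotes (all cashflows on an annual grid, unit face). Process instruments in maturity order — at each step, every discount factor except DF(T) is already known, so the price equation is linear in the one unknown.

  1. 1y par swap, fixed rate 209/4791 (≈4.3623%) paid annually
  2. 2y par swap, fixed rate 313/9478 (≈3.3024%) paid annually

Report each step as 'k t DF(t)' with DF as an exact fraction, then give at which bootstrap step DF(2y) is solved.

step 1 [1y] swap r/1=209/4791: DF=(1 − 209/4791·(0))/(1+209/4791) = 4791/5000 ≈ 0.958200
step 2 [2y] swap r/1=313/9478: DF=(1 − 313/9478·(0.958200))/(1+313/9478) = 4687/5000 ≈ 0.937400

1 1 4791/5000
2 2 4687/5000
DF(2y) is solved at step 2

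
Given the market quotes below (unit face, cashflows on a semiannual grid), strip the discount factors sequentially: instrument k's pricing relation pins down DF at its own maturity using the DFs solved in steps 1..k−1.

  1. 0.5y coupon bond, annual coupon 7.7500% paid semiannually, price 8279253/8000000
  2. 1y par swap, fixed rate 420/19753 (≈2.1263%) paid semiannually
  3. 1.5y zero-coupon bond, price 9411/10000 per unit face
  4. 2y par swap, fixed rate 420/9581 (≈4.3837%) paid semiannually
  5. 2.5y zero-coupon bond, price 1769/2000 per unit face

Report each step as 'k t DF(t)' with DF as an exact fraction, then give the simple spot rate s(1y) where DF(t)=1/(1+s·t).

step 1 [0.5y] bond c/2=31/800: DF=(8279253/8000000 − 31/800·(0))/(1+31/800) = 9963/10000 ≈ 0.996300
step 2 [1y] swap r/2=210/19753: DF=(1 − 210/19753·(0.996300))/(1+210/19753) = 979/1000 ≈ 0.979000
step 3 [1.5y] zero: DF = P = 9411/10000 ≈ 0.941100
step 4 [2y] swap r/2=210/9581: DF=(1 − 210/9581·(0.996300+0.979000+0.941100))/(1+210/9581) = 229/250 ≈ 0.916000
step 5 [2.5y] zero: DF = P = 1769/2000 ≈ 0.884500

1 1/2 9963/10000
2 1 979/1000
3 3/2 9411/10000
4 2 229/250
5 5/2 1769/2000
s(1y) = (1/(979/1000) − 1)/(1) = 21/979 ≈ 2.1450%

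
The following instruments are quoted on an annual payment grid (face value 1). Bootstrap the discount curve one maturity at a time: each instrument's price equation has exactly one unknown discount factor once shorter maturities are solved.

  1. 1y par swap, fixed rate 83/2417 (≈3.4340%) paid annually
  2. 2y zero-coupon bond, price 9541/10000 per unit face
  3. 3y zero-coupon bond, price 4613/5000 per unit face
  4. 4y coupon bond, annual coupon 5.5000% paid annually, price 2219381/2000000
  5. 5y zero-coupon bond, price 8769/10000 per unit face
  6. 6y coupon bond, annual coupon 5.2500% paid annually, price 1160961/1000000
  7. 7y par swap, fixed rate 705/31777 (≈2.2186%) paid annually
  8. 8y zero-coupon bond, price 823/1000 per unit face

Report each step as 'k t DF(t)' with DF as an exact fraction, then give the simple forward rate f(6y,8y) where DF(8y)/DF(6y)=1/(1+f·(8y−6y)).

step 1 [1y] swap r/1=83/2417: DF=(1 − 83/2417·(0))/(1+83/2417) = 2417/2500 ≈ 0.966800
step 2 [2y] zero: DF = P = 9541/10000 ≈ 0.954100
step 3 [3y] zero: DF = P = 4613/5000 ≈ 0.922600
step 4 [4y] bond c/1=11/200: DF=(2219381/2000000 − 11/200·(0.966800+0.954100+0.922600))/(1+11/200) = 2259/2500 ≈ 0.903600
step 5 [5y] zero: DF = P = 8769/10000 ≈ 0.876900
step 6 [6y] bond c/1=21/400: DF=(1160961/1000000 − 21/400·(0.966800+0.954100+0.922600+0.903600+0.876900))/(1+21/400) = 2181/2500 ≈ 0.872400
step 7 [7y] swap r/1=705/31777: DF=(1 − 705/31777·(0.966800+0.954100+0.922600+0.903600+0.876900+0.872400))/(1+705/31777) = 859/1000 ≈ 0.859000
step 8 [8y] zero: DF = P = 823/1000 ≈ 0.823000

1 1 2417/2500
2 2 9541/10000
3 3 4613/5000
4 4 2259/2500
5 5 8769/10000
6 6 2181/2500
7 7 859/1000
8 8 823/1000
f(6y,8y) = ((2181/2500)/(823/1000) − 1)/(2) = 247/8230 ≈ 3.0012%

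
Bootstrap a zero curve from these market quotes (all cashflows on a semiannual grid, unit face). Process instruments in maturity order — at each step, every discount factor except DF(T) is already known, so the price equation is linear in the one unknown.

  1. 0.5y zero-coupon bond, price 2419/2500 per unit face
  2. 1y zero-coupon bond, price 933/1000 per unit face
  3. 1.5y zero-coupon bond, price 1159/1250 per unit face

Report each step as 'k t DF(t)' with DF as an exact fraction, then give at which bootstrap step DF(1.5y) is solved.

step 1 [0.5y] zero: DF = P = 2419/2500 ≈ 0.967600
step 2 [1y] zero: DF = P = 933/1000 ≈ 0.933000
step 3 [1.5y] zero: DF = P = 1159/1250 ≈ 0.927200

1 1/2 2419/2500
2 1 933/1000
3 3/2 1159/1250
DF(1.5y) is solved at step 3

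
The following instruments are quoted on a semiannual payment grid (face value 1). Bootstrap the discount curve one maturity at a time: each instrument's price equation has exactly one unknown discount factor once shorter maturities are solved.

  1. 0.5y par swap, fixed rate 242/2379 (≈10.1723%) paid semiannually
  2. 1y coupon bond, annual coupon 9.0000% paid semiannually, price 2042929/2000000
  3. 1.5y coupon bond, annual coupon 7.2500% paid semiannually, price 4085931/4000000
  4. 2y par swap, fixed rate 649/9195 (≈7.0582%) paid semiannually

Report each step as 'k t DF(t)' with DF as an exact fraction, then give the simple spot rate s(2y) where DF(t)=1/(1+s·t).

step 1 [0.5y] swap r/2=121/2379: DF=(1 − 121/2379·(0))/(1+121/2379) = 2379/2500 ≈ 0.951600
step 2 [1y] bond c/2=9/200: DF=(2042929/2000000 − 9/200·(0.951600))/(1+9/200) = 1873/2000 ≈ 0.936500
step 3 [1.5y] bond c/2=29/800: DF=(4085931/4000000 − 29/800·(0.951600+0.936500))/(1+29/800) = 9197/10000 ≈ 0.919700
step 4 [2y] swap r/2=649/18390: DF=(1 − 649/18390·(0.951600+0.936500+0.919700))/(1+649/18390) = 4351/5000 ≈ 0.870200

1 1/2 2379/2500
2 1 1873/2000
3 3/2 9197/10000
4 2 4351/5000
s(2y) = (1/(4351/5000) − 1)/(2) = 649/8702 ≈ 7.4581%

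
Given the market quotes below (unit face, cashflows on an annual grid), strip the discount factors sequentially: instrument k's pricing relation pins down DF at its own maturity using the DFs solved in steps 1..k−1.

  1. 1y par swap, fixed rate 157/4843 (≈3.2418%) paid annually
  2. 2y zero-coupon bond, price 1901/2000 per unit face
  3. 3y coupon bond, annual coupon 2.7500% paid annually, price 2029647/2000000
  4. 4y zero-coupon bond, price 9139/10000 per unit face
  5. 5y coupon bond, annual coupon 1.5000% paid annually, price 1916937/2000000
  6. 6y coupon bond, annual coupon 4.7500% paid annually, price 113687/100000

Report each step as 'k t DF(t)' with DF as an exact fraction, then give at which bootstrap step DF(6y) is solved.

1 1 4843/5000
2 2 1901/2000
3 3 9363/10000
4 4 9139/10000
5 5 4443/5000
6 6 8741/10000
DF(6y) is solved at step 6

step 1 [1y] swap r/1=157/4843: DF=(1 − 157/4843·(0))/(1+157/4843) = 4843/5000 ≈ 0.968600
step 2 [2y] zero: DF = P = 1901/2000 ≈ 0.950500
step 3 [3y] bond c/1=11/400: DF=(2029647/2000000 − 11/400·(0.968600+0.950500))/(1+11/400) = 9363/10000 ≈ 0.936300
step 4 [4y] zero: DF = P = 9139/10000 ≈ 0.913900
step 5 [5y] bond c/1=3/200: DF=(1916937/2000000 − 3/200·(0.968600+0.950500+0.936300+0.913900))/(1+3/200) = 4443/5000 ≈ 0.888600
step 6 [6y] bond c/1=19/400: DF=(113687/100000 − 19/400·(0.968600+0.950500+0.936300+0.913900+0.888600))/(1+19/400) = 8741/10000 ≈ 0.874100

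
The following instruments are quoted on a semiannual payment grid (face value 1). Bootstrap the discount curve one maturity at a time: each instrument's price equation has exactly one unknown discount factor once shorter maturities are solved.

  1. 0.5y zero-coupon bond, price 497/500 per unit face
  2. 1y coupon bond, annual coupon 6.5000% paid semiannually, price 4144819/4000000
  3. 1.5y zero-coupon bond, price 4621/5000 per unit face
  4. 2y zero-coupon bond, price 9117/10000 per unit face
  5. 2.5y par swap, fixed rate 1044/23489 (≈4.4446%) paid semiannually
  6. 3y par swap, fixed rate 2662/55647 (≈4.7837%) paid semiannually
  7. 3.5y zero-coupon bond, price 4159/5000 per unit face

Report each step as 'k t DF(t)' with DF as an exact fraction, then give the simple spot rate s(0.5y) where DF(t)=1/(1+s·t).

step 1 [0.5y] zero: DF = P = 497/500 ≈ 0.994000
step 2 [1y] bond c/2=13/400: DF=(4144819/4000000 − 13/400·(0.994000))/(1+13/400) = 9723/10000 ≈ 0.972300
step 3 [1.5y] zero: DF = P = 4621/5000 ≈ 0.924200
step 4 [2y] zero: DF = P = 9117/10000 ≈ 0.911700
step 5 [2.5y] swap r/2=522/23489: DF=(1 − 522/23489·(0.994000+0.972300+0.924200+0.911700))/(1+522/23489) = 2239/2500 ≈ 0.895600
step 6 [3y] swap r/2=1331/55647: DF=(1 − 1331/55647·(0.994000+0.972300+0.924200+0.911700+0.895600))/(1+1331/55647) = 8669/10000 ≈ 0.866900
step 7 [3.5y] zero: DF = P = 4159/5000 ≈ 0.831800

1 1/2 497/500
2 1 9723/10000
3 3/2 4621/5000
4 2 9117/10000
5 5/2 2239/2500
6 3 8669/10000
7 7/2 4159/5000
s(0.5y) = (1/(497/500) − 1)/(1/2) = 6/497 ≈ 1.2072%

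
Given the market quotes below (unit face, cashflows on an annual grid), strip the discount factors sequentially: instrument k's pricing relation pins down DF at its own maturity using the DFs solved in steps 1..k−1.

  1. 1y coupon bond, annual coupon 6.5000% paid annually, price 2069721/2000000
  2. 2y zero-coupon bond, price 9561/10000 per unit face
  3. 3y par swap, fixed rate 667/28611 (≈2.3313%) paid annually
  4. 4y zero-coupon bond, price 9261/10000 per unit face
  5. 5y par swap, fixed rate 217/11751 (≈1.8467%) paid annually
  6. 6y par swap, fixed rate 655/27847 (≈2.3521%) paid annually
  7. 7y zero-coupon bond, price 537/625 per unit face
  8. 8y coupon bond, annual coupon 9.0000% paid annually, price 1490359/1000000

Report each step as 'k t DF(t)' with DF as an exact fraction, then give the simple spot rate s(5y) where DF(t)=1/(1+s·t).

step 1 [1y] bond c/1=13/200: DF=(2069721/2000000 − 13/200·(0))/(1+13/200) = 9717/10000 ≈ 0.971700
step 2 [2y] zero: DF = P = 9561/10000 ≈ 0.956100
step 3 [3y] swap r/1=667/28611: DF=(1 − 667/28611·(0.971700+0.956100))/(1+667/28611) = 9333/10000 ≈ 0.933300
step 4 [4y] zero: DF = P = 9261/10000 ≈ 0.926100
step 5 [5y] swap r/1=217/11751: DF=(1 − 217/11751·(0.971700+0.956100+0.933300+0.926100))/(1+217/11751) = 2283/2500 ≈ 0.913200
step 6 [6y] swap r/1=655/27847: DF=(1 − 655/27847·(0.971700+0.956100+0.933300+0.926100+0.913200))/(1+655/27847) = 869/1000 ≈ 0.869000
step 7 [7y] zero: DF = P = 537/625 ≈ 0.859200
step 8 [8y] bond c/1=9/100: DF=(1490359/1000000 − 9/100·(0.971700+0.956100+0.933300+0.926100+0.913200+0.869000+0.859200))/(1+9/100) = 1673/2000 ≈ 0.836500

1 1 9717/10000
2 2 9561/10000
3 3 9333/10000
4 4 9261/10000
5 5 2283/2500
6 6 869/1000
7 7 537/625
8 8 1673/2000
s(5y) = (1/(2283/2500) − 1)/(5) = 217/11415 ≈ 1.9010%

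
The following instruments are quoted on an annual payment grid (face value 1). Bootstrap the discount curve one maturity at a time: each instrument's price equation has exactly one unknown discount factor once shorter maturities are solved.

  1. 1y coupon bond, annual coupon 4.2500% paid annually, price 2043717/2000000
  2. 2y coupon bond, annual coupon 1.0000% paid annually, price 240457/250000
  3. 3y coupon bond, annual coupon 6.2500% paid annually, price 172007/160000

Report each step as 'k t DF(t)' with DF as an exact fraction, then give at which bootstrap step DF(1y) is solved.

1 1 4901/5000
2 2 4713/5000
3 3 8987/10000
DF(1y) is solved at step 1

step 1 [1y] bond c/1=17/400: DF=(2043717/2000000 − 17/400·(0))/(1+17/400) = 4901/5000 ≈ 0.980200
step 2 [2y] bond c/1=1/100: DF=(240457/250000 − 1/100·(0.980200))/(1+1/100) = 4713/5000 ≈ 0.942600
step 3 [3y] bond c/1=1/16: DF=(172007/160000 − 1/16·(0.980200+0.942600))/(1+1/16) = 8987/10000 ≈ 0.898700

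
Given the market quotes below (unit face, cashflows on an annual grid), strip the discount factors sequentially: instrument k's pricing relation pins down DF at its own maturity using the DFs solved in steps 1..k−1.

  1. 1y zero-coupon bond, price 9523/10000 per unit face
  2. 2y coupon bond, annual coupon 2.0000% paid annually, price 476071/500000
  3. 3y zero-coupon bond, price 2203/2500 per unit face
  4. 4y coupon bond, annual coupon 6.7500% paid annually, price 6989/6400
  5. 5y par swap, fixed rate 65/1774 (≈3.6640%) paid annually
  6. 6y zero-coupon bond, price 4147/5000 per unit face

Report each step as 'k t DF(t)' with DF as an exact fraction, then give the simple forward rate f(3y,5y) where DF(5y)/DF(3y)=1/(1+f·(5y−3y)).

1 1 9523/10000
2 2 2287/2500
3 3 2203/2500
4 4 2123/2500
5 5 67/80
6 6 4147/5000
f(3y,5y) = ((2203/2500)/(67/80) − 1)/(2) = 437/16750 ≈ 2.6090%

step 1 [1y] zero: DF = P = 9523/10000 ≈ 0.952300
step 2 [2y] bond c/1=1/50: DF=(476071/500000 − 1/50·(0.952300))/(1+1/50) = 2287/2500 ≈ 0.914800
step 3 [3y] zero: DF = P = 2203/2500 ≈ 0.881200
step 4 [4y] bond c/1=27/400: DF=(6989/6400 − 27/400·(0.952300+0.914800+0.881200))/(1+27/400) = 2123/2500 ≈ 0.849200
step 5 [5y] swap r/1=65/1774: DF=(1 − 65/1774·(0.952300+0.914800+0.881200+0.849200))/(1+65/1774) = 67/80 ≈ 0.837500
step 6 [6y] zero: DF = P = 4147/5000 ≈ 0.829400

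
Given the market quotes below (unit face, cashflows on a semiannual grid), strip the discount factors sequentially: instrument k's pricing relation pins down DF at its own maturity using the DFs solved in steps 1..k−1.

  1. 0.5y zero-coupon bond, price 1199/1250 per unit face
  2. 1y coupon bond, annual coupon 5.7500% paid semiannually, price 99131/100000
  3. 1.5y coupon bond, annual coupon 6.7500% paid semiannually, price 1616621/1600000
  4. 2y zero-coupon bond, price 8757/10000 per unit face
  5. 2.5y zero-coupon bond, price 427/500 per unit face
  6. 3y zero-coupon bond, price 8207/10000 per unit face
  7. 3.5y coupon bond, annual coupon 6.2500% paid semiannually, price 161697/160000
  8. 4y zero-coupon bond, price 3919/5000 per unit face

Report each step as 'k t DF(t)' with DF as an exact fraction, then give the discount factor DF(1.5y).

step 1 [0.5y] zero: DF = P = 1199/1250 ≈ 0.959200
step 2 [1y] bond c/2=23/800: DF=(99131/100000 − 23/800·(0.959200))/(1+23/800) = 1171/1250 ≈ 0.936800
step 3 [1.5y] bond c/2=27/800: DF=(1616621/1600000 − 27/800·(0.959200+0.936800))/(1+27/800) = 1831/2000 ≈ 0.915500
step 4 [2y] zero: DF = P = 8757/10000 ≈ 0.875700
step 5 [2.5y] zero: DF = P = 427/500 ≈ 0.854000
step 6 [3y] zero: DF = P = 8207/10000 ≈ 0.820700
step 7 [3.5y] bond c/2=1/32: DF=(161697/160000 − 1/32·(0.959200+0.936800+0.915500+0.875700+0.854000+0.820700))/(1+1/32) = 327/400 ≈ 0.817500
step 8 [4y] zero: DF = P = 3919/5000 ≈ 0.783800

1 1/2 1199/1250
2 1 1171/1250
3 3/2 1831/2000
4 2 8757/10000
5 5/2 427/500
6 3 8207/10000
7 7/2 327/400
8 4 3919/5000
DF(1.5y) = 1831/2000 ≈ 0.915500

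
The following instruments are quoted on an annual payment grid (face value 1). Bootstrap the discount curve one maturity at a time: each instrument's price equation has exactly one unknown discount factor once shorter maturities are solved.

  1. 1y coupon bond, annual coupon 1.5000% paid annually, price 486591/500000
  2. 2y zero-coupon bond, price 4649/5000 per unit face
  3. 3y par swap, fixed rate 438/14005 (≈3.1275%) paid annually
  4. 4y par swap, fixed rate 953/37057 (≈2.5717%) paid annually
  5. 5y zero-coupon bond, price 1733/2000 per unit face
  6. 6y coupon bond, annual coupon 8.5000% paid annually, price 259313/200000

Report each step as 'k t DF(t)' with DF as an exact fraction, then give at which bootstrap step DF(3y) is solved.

step 1 [1y] bond c/1=3/200: DF=(486591/500000 − 3/200·(0))/(1+3/200) = 2397/2500 ≈ 0.958800
step 2 [2y] zero: DF = P = 4649/5000 ≈ 0.929800
step 3 [3y] swap r/1=438/14005: DF=(1 − 438/14005·(0.958800+0.929800))/(1+438/14005) = 2281/2500 ≈ 0.912400
step 4 [4y] swap r/1=953/37057: DF=(1 − 953/37057·(0.958800+0.929800+0.912400))/(1+953/37057) = 9047/10000 ≈ 0.904700
step 5 [5y] zero: DF = P = 1733/2000 ≈ 0.866500
step 6 [6y] bond c/1=17/200: DF=(259313/200000 − 17/200·(0.958800+0.929800+0.912400+0.904700+0.866500))/(1+17/200) = 523/625 ≈ 0.836800

1 1 2397/2500
2 2 4649/5000
3 3 2281/2500
4 4 9047/10000
5 5 1733/2000
6 6 523/625
DF(3y) is solved at step 3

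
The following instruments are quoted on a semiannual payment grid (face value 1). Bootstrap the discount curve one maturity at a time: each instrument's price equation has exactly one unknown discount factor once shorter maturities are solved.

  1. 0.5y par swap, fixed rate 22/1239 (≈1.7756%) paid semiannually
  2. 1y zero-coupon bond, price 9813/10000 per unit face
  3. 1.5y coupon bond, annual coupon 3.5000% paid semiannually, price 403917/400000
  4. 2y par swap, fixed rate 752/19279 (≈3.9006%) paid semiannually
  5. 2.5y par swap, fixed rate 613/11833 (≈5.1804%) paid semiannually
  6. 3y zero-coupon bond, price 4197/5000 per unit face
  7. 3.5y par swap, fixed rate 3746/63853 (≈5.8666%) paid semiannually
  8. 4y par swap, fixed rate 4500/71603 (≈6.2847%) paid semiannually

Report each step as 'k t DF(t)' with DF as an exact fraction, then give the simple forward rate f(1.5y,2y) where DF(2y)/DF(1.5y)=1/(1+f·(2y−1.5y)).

step 1 [0.5y] swap r/2=11/1239: DF=(1 − 11/1239·(0))/(1+11/1239) = 1239/1250 ≈ 0.991200
step 2 [1y] zero: DF = P = 9813/10000 ≈ 0.981300
step 3 [1.5y] bond c/2=7/400: DF=(403917/400000 − 7/400·(0.991200+0.981300))/(1+7/400) = 1917/2000 ≈ 0.958500
step 4 [2y] swap r/2=376/19279: DF=(1 − 376/19279·(0.991200+0.981300+0.958500))/(1+376/19279) = 578/625 ≈ 0.924800
step 5 [2.5y] swap r/2=613/23666: DF=(1 − 613/23666·(0.991200+0.981300+0.958500+0.924800))/(1+613/23666) = 4387/5000 ≈ 0.877400
step 6 [3y] zero: DF = P = 4197/5000 ≈ 0.839400
step 7 [3.5y] swap r/2=1873/63853: DF=(1 − 1873/63853·(0.991200+0.981300+0.958500+0.924800+0.877400+0.839400))/(1+1873/63853) = 8127/10000 ≈ 0.812700
step 8 [4y] swap r/2=2250/71603: DF=(1 − 2250/71603·(0.991200+0.981300+0.958500+0.924800+0.877400+0.839400+0.812700))/(1+2250/71603) = 31/40 ≈ 0.775000

1 1/2 1239/1250
2 1 9813/10000
3 3/2 1917/2000
4 2 578/625
5 5/2 4387/5000
6 3 4197/5000
7 7/2 8127/10000
8 4 31/40
f(1.5y,2y) = ((1917/2000)/(578/625) − 1)/(1/2) = 337/4624 ≈ 7.2881%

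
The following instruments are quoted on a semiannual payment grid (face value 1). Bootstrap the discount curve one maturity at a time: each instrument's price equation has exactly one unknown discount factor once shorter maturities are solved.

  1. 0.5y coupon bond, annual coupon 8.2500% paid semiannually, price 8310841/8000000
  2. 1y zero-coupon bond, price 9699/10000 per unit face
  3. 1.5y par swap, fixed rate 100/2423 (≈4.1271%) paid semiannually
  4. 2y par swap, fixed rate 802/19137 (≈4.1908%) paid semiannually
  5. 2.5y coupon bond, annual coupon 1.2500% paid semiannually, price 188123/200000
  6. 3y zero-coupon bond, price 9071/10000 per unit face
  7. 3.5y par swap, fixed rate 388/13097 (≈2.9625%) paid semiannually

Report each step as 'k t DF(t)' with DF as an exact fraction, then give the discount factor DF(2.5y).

1 1/2 9977/10000
2 1 9699/10000
3 3/2 47/50
4 2 4599/5000
5 5/2 911/1000
6 3 9071/10000
7 7/2 903/1000
DF(2.5y) = 911/1000 ≈ 0.911000

step 1 [0.5y] bond c/2=33/800: DF=(8310841/8000000 − 33/800·(0))/(1+33/800) = 9977/10000 ≈ 0.997700
step 2 [1y] zero: DF = P = 9699/10000 ≈ 0.969900
step 3 [1.5y] swap r/2=50/2423: DF=(1 − 50/2423·(0.997700+0.969900))/(1+50/2423) = 47/50 ≈ 0.940000
step 4 [2y] swap r/2=401/19137: DF=(1 − 401/19137·(0.997700+0.969900+0.940000))/(1+401/19137) = 4599/5000 ≈ 0.919800
step 5 [2.5y] bond c/2=1/160: DF=(188123/200000 − 1/160·(0.997700+0.969900+0.940000+0.919800))/(1+1/160) = 911/1000 ≈ 0.911000
step 6 [3y] zero: DF = P = 9071/10000 ≈ 0.907100
step 7 [3.5y] swap r/2=194/13097: DF=(1 − 194/13097·(0.997700+0.969900+0.940000+0.919800+0.911000+0.907100))/(1+194/13097) = 903/1000 ≈ 0.903000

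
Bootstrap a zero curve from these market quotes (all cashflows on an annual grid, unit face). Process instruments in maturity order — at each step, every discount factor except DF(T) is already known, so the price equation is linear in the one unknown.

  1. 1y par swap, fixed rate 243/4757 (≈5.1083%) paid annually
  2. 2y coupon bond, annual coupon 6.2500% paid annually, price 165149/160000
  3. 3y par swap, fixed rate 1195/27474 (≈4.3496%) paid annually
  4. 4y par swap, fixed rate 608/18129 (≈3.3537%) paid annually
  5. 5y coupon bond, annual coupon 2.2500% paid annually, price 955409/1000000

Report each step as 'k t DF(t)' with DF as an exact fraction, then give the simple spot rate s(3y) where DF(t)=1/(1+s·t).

1 1 4757/5000
2 2 1831/2000
3 3 1761/2000
4 4 549/625
5 5 4273/5000
s(3y) = (1/(1761/2000) − 1)/(3) = 239/5283 ≈ 4.5239%

step 1 [1y] swap r/1=243/4757: DF=(1 − 243/4757·(0))/(1+243/4757) = 4757/5000 ≈ 0.951400
step 2 [2y] bond c/1=1/16: DF=(165149/160000 − 1/16·(0.951400))/(1+1/16) = 1831/2000 ≈ 0.915500
step 3 [3y] swap r/1=1195/27474: DF=(1 − 1195/27474·(0.951400+0.915500))/(1+1195/27474) = 1761/2000 ≈ 0.880500
step 4 [4y] swap r/1=608/18129: DF=(1 − 608/18129·(0.951400+0.915500+0.880500))/(1+608/18129) = 549/625 ≈ 0.878400
step 5 [5y] bond c/1=9/400: DF=(955409/1000000 − 9/400·(0.951400+0.915500+0.880500+0.878400))/(1+9/400) = 4273/5000 ≈ 0.854600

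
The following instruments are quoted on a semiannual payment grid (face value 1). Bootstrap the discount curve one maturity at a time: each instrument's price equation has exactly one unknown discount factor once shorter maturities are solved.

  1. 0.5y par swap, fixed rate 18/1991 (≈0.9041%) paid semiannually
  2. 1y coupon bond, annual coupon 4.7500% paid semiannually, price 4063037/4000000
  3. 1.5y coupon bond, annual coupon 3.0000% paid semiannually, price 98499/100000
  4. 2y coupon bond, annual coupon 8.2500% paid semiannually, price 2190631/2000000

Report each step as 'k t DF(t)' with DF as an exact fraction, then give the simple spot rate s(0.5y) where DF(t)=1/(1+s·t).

1 1/2 1991/2000
2 1 9691/10000
3 3/2 4707/5000
4 2 1171/1250
s(0.5y) = (1/(1991/2000) − 1)/(1/2) = 18/1991 ≈ 0.9041%

step 1 [0.5y] swap r/2=9/1991: DF=(1 − 9/1991·(0))/(1+9/1991) = 1991/2000 ≈ 0.995500
step 2 [1y] bond c/2=19/800: DF=(4063037/4000000 − 19/800·(0.995500))/(1+19/800) = 9691/10000 ≈ 0.969100
step 3 [1.5y] bond c/2=3/200: DF=(98499/100000 − 3/200·(0.995500+0.969100))/(1+3/200) = 4707/5000 ≈ 0.941400
step 4 [2y] bond c/2=33/800: DF=(2190631/2000000 − 33/800·(0.995500+0.969100+0.941400))/(1+33/800) = 1171/1250 ≈ 0.936800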